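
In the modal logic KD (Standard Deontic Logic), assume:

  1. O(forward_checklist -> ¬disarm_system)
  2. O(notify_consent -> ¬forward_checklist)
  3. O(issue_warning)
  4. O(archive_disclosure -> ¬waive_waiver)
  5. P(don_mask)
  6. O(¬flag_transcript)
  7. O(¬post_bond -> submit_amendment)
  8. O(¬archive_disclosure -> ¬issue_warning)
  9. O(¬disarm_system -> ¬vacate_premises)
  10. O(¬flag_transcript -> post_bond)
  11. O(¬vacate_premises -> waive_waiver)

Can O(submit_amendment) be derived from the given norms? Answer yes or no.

Premise 7 is O(¬post_bond -> submit_amendment), but O(¬post_bond) is not derivable from the premises, so it does not yield O(submit_amendment).
No other premise forces O(submit_amendment). An ideal world satisfying every premise can still have submit_amendment false, so O(submit_amendment) is not derivable.

No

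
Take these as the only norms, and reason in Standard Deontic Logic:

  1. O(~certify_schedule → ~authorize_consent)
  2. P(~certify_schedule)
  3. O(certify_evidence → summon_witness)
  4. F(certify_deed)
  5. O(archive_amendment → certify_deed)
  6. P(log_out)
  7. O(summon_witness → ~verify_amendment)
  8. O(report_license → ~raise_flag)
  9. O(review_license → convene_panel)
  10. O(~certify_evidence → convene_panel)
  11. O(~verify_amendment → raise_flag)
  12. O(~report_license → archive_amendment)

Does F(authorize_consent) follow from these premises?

Premise 1 is O(~certify_schedule → ~authorize_consent), but O(~certify_schedule) is not derivable from the premises (the permission P(~certify_schedule) asserts only ~O(certify_schedule), not O(~certify_schedule)), so it does not yield O(~authorize_consent).
No other premise forces O(~authorize_consent). An ideal world satisfying every premise can still have authorize_consent true, so F(authorize_consent) is not derivable.

No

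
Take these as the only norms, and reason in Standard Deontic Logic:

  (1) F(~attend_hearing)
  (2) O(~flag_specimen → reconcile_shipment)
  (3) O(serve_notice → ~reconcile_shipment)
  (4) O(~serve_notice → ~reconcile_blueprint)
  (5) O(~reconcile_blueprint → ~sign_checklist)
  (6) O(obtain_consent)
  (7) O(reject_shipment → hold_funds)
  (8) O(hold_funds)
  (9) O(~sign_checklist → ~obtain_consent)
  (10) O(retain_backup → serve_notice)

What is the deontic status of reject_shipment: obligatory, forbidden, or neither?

Premise 7 is O(reject_shipment → hold_funds); even if O(hold_funds) held, inferring O(reject_shipment) would be affirming the consequent — invalid.
No premise or chain of K-axiom applications forces O(reject_shipment), and none forces O(~reject_shipment). So reject_shipment is neither obligatory nor forbidden under these norms.

Neither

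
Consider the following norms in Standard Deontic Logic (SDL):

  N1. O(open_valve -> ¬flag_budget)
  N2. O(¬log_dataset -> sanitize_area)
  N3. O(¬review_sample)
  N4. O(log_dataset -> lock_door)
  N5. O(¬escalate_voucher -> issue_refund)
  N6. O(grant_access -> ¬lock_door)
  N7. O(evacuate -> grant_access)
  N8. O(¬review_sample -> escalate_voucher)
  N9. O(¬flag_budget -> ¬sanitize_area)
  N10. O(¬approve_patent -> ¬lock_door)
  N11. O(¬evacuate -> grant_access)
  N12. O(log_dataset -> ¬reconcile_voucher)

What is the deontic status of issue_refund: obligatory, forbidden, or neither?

Premise 5 is O(¬escalate_voucher -> issue_refund), but O(¬escalate_voucher) is not derivable from the premises, so it does not yield O(issue_refund).
No premise or chain of K-axiom applications forces O(issue_refund), and none forces O(¬issue_refund). So issue_refund is neither obligatory nor forbidden under these norms.

Neither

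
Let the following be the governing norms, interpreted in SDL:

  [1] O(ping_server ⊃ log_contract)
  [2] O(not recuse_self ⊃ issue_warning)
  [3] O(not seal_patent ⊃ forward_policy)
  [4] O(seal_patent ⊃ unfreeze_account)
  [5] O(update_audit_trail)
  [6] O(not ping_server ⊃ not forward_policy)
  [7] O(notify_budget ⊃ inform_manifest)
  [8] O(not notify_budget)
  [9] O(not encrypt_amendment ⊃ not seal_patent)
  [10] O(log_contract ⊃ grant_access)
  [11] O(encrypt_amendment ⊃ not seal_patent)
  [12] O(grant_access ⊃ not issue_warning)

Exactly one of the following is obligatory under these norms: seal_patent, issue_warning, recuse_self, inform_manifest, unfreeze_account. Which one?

recuse_self

Premises 9 and 11 cover both cases: O(not encrypt_amendment ⊃ not seal_patent) and O(encrypt_amendment ⊃ not seal_patent). Since not encrypt_amendment ∨ encrypt_amendment is a tautology, O(not seal_patent) follows.
From O(not seal_patent) and premise 3, O(not seal_patent ⊃ forward_policy), we obtain O(forward_policy).
Premise 6, O(not ping_server ⊃ not forward_policy), contraposes to O(forward_policy ⊃ ping_server); with O(forward_policy) we get O(ping_server).
Applying K to premise 1 (O(ping_server ⊃ log_contract)) and O(ping_server) yields O(log_contract).
With premise 10, O(log_contract ⊃ grant_access), the K-axiom yields O(grant_access).
From O(grant_access) and premise 12, O(grant_access ⊃ not issue_warning), we obtain O(not issue_warning).
Premise 2 is O(not recuse_self ⊃ issue_warning); contrapositively O(not issue_warning ⊃ recuse_self). Since O(not issue_warning) holds, K gives O(recuse_self).
So O(recuse_self) holds — recuse_self is obligatory. None of the other listed options is made obligatory by any chain of premises.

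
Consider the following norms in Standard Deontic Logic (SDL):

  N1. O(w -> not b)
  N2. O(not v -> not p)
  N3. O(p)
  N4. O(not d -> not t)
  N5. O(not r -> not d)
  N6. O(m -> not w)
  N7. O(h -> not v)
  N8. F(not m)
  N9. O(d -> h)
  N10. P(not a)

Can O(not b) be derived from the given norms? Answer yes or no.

Premise 1 is O(w -> not b), but O(w) is not derivable from the premises, so it does not yield O(not b).
No other premise forces O(not b). An ideal world satisfying every premise can still have not b false, so O(not b) is not derivable.

No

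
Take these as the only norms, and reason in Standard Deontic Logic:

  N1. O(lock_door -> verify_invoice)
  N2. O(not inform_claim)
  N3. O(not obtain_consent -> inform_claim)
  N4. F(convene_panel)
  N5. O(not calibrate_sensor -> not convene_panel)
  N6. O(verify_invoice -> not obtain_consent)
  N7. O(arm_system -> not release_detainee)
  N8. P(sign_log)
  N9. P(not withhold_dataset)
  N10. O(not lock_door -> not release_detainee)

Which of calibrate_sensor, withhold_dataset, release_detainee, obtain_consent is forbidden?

release_detainee

From premise 2 we have O(not inform_claim).
The contrapositive of premise 3 (O(not obtain_consent -> inform_claim)) is O(not inform_claim -> obtain_consent), and O(not inform_claim) is already established, so O(obtain_consent).
The contrapositive of premise 6 (O(verify_invoice -> not obtain_consent)) is O(obtain_consent -> not verify_invoice), and O(obtain_consent) is already established, so O(not verify_invoice).
The contrapositive of premise 1 (O(lock_door -> verify_invoice)) is O(not verify_invoice -> not lock_door), and O(not verify_invoice) is already established, so O(not lock_door).
Applying K to premise 10 (O(not lock_door -> not release_detainee)) and O(not lock_door) yields O(not release_detainee).
So O(not release_detainee) holds, i.e. release_detainee is forbidden. None of the other listed options is forbidden under the premises.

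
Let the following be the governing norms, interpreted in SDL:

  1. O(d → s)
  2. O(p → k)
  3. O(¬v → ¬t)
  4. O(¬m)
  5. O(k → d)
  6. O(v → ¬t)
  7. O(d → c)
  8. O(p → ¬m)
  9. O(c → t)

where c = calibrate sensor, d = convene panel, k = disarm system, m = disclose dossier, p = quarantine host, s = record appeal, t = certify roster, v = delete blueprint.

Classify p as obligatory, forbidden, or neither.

Forbidden

Premises 6 and 3 are O(v → ¬t) and O(¬v → ¬t); every ideal world satisfies v or ¬v, so in either case ¬t holds — hence O(¬t).
Premise 9 is O(c → t); contrapositively O(¬t → ¬c). Since O(¬t) holds, K gives O(¬c).
Premise 7 is O(d → c); contrapositively O(¬c → ¬d). Since O(¬c) holds, K gives O(¬d).
Premise 5 is O(k → d); contrapositively O(¬d → ¬k). Since O(¬d) holds, K gives O(¬k).
Premise 2, O(p → k), contraposes to O(¬k → ¬p); with O(¬k) we get O(¬p).
Premises 1, 4, 8 do not contribute to this derivation.
Thus O(¬p), which is F(p): p is forbidden.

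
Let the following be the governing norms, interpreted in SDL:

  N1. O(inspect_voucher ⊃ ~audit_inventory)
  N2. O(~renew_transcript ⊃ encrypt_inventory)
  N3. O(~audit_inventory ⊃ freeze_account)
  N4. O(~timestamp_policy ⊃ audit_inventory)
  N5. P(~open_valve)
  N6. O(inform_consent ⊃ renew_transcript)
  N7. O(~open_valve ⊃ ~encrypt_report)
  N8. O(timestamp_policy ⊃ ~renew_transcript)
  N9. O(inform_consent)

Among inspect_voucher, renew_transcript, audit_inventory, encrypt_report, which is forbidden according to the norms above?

inspect_voucher

Premise 9 states O(inform_consent) outright.
From O(inform_consent) and premise 6, O(inform_consent ⊃ renew_transcript), we obtain O(renew_transcript).
Premise 8 is O(timestamp_policy ⊃ ~renew_transcript); contrapositively O(renew_transcript ⊃ ~timestamp_policy). Since O(renew_transcript) holds, K gives O(~timestamp_policy).
From O(~timestamp_policy) and premise 4, O(~timestamp_policy ⊃ audit_inventory), we obtain O(audit_inventory).
The contrapositive of premise 1 (O(inspect_voucher ⊃ ~audit_inventory)) is O(audit_inventory ⊃ ~inspect_voucher), and O(audit_inventory) is already established, so O(~inspect_voucher).
So O(~inspect_voucher) holds, i.e. inspect_voucher is forbidden. None of the other listed options is forbidden under the premises.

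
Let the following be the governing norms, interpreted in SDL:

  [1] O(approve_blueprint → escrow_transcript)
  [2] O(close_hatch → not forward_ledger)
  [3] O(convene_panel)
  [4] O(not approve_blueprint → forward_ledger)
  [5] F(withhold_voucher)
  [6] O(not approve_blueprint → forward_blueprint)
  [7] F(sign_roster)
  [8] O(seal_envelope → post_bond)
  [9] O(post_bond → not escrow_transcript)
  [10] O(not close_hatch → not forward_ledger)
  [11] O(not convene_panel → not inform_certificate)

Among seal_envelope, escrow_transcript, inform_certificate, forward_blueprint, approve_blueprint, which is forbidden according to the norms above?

seal_envelope

Premises 10 and 2 are O(not close_hatch → not forward_ledger) and O(close_hatch → not forward_ledger); every ideal world satisfies not close_hatch or close_hatch, so in either case not forward_ledger holds — hence O(not forward_ledger).
Premise 4 is O(not approve_blueprint → forward_ledger); contrapositively O(not forward_ledger → approve_blueprint). Since O(not forward_ledger) holds, K gives O(approve_blueprint).
Premise 1 is O(approve_blueprint → escrow_transcript); since O(approve_blueprint), deontic closure gives O(escrow_transcript).
The contrapositive of premise 9 (O(post_bond → not escrow_transcript)) is O(escrow_transcript → not post_bond), and O(escrow_transcript) is already established, so O(not post_bond).
The contrapositive of premise 8 (O(seal_envelope → post_bond)) is O(not post_bond → not seal_envelope), and O(not post_bond) is already established, so O(not seal_envelope).
So O(not seal_envelope) holds, i.e. seal_envelope is forbidden. None of the other listed options is forbidden under the premises.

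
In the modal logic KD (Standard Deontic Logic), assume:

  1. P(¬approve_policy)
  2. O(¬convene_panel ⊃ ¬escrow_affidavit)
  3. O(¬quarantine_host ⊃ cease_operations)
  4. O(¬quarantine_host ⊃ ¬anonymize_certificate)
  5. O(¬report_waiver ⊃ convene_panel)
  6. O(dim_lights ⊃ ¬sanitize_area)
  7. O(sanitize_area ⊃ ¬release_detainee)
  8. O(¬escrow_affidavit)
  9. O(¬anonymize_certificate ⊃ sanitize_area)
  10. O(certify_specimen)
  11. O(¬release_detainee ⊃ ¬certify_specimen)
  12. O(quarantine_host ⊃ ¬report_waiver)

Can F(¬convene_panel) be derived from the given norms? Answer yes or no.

Yes

Premise 10 gives O(certify_specimen).
Premise 11, O(¬release_detainee ⊃ ¬certify_specimen), contraposes to O(certify_specimen ⊃ release_detainee); with O(certify_specimen) we get O(release_detainee).
The contrapositive of premise 7 (O(sanitize_area ⊃ ¬release_detainee)) is O(release_detainee ⊃ ¬sanitize_area), and O(release_detainee) is already established, so O(¬sanitize_area).
The contrapositive of premise 9 (O(¬anonymize_certificate ⊃ sanitize_area)) is O(¬sanitize_area ⊃ anonymize_certificate), and O(¬sanitize_area) is already established, so O(anonymize_certificate).
The contrapositive of premise 4 (O(¬quarantine_host ⊃ ¬anonymize_certificate)) is O(anonymize_certificate ⊃ quarantine_host), and O(anonymize_certificate) is already established, so O(quarantine_host).
With premise 12, O(quarantine_host ⊃ ¬report_waiver), the K-axiom yields O(¬report_waiver).
Applying K to premise 5 (O(¬report_waiver ⊃ convene_panel)) and O(¬report_waiver) yields O(convene_panel).
Premises 1, 2, 3, 6, 8 do not contribute to this derivation.
So O(convene_panel) holds, i.e. F(¬convene_panel). The claim follows.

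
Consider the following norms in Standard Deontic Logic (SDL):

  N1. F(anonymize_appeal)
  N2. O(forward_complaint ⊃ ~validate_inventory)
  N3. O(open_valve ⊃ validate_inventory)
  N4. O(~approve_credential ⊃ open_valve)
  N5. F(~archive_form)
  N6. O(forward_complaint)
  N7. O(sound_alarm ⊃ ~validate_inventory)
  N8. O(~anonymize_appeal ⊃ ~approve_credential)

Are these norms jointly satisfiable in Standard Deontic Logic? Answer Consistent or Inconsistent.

Premise 6 gives O(forward_complaint).
From O(forward_complaint) and premise 2, O(forward_complaint ⊃ ~validate_inventory), we obtain O(~validate_inventory).
Premise 3 is O(open_valve ⊃ validate_inventory); contrapositively O(~validate_inventory ⊃ ~open_valve). Since O(~validate_inventory) holds, K gives O(~open_valve).
The contrapositive of premise 4 (O(~approve_credential ⊃ open_valve)) is O(~open_valve ⊃ approve_credential), and O(~open_valve) is already established, so O(approve_credential).
Premise 8, O(~anonymize_appeal ⊃ ~approve_credential), contraposes to O(approve_credential ⊃ anonymize_appeal); with O(approve_credential) we get O(anonymize_appeal).
Yet premise 1 is F(anonymize_appeal), i.e. O(~anonymize_appeal).
We now have both O(anonymize_appeal) and O(~anonymize_appeal) — anonymize_appeal is simultaneously obligatory and forbidden, violating the D-axiom.

Inconsistent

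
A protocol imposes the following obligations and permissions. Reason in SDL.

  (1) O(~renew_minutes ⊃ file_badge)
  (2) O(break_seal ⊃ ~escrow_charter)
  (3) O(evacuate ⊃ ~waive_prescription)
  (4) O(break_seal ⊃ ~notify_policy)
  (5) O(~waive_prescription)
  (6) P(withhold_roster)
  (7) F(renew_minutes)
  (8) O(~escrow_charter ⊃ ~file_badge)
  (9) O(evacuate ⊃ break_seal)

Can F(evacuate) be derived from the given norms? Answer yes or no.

Yes

Premise 7, F(renew_minutes), is equivalent to O(~renew_minutes).
With premise 1, O(~renew_minutes ⊃ file_badge), the K-axiom yields O(file_badge).
The contrapositive of premise 8 (O(~escrow_charter ⊃ ~file_badge)) is O(file_badge ⊃ escrow_charter), and O(file_badge) is already established, so O(escrow_charter).
Premise 2, O(break_seal ⊃ ~escrow_charter), contraposes to O(escrow_charter ⊃ ~break_seal); with O(escrow_charter) we get O(~break_seal).
Premise 9 is O(evacuate ⊃ break_seal); contrapositively O(~break_seal ⊃ ~evacuate). Since O(~break_seal) holds, K gives O(~evacuate).
Premises 3, 4, 5, 6 do not contribute to this derivation.
So O(~evacuate) holds, i.e. F(evacuate). The claim follows.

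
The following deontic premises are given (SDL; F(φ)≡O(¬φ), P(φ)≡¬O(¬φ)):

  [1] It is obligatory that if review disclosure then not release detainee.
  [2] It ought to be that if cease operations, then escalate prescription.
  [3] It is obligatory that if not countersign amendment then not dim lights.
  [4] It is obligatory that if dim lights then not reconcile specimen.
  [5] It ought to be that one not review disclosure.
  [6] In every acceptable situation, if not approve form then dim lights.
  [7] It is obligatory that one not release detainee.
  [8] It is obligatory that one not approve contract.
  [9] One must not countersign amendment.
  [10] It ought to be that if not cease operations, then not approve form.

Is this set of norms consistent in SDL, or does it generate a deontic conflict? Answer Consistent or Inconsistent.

Premise 1 is O(review_disclosure → ¬release_detainee); even if O(¬release_detainee) held, inferring O(review_disclosure) would be affirming the consequent — invalid.
So O(review_disclosure) is not derivable, and the apparent clash with O(¬review_disclosure) does not arise.
A world satisfying every obligation exists (e.g. approve_contract=false, approve_form=true, cease_operations=true, countersign_amendment=false, dim_lights=false, escalate_prescription=true, reconcile_specimen=false, release_detainee=false, review_disclosure=false); no atom is both obligatory and forbidden, so the set is consistent.

Consistent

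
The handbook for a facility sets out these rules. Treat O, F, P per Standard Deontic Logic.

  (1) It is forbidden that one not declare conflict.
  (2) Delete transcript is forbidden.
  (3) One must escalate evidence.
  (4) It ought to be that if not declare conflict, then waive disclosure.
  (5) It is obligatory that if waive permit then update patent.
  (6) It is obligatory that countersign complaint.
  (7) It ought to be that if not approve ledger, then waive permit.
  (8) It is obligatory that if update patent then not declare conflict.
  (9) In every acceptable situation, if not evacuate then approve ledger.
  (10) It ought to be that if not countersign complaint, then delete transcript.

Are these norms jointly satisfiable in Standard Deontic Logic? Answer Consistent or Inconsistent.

Premise 10 is O(¬countersign_complaint → delete_transcript), but O(¬countersign_complaint) is not derivable from the premises, so it does not yield O(delete_transcript).
So O(delete_transcript) is not derivable, and the apparent clash with O(¬delete_transcript) does not arise.
A world satisfying every obligation exists (e.g. approve_ledger=true, countersign_complaint=true, declare_conflict=true, delete_transcript=false, escalate_evidence=true, evacuate=false, update_patent=false, waive_disclosure=false, waive_permit=false); no atom is both obligatory and forbidden, so the set is consistent.

Consistent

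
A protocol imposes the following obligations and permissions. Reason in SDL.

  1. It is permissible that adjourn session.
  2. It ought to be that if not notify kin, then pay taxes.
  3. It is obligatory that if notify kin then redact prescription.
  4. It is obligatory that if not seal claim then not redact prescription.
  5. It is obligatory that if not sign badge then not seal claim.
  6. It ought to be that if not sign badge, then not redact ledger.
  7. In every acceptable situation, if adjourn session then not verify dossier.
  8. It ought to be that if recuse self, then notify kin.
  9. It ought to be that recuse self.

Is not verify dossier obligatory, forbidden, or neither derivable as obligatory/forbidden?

Neither

Premise 7 is O(adjourn_session → ¬verify_dossier), but O(adjourn_session) is not derivable from the premises (the permission P(adjourn_session) asserts only ¬O(¬adjourn_session), not O(adjourn_session)), so it does not yield O(¬verify_dossier).
No premise or chain of K-axiom applications forces O(¬verify_dossier), and none forces O(verify_dossier). So ¬verify_dossier is neither obligatory nor forbidden under these norms.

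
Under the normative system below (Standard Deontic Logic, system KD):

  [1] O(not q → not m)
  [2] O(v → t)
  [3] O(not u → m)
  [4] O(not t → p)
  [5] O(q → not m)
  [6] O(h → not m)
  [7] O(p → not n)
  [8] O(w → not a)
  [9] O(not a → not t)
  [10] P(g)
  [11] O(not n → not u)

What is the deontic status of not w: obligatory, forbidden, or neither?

Obligatory

By case analysis on not q: premise 1 gives O(not q → not m) and premise 5 gives O(q → not m), so O(not m) either way.
Premise 3, O(not u → m), contraposes to O(not m → u); with O(not m) we get O(u).
The contrapositive of premise 11 (O(not n → not u)) is O(u → n), and O(u) is already established, so O(n).
Premise 7, O(p → not n), contraposes to O(n → not p); with O(n) we get O(not p).
The contrapositive of premise 4 (O(not t → p)) is O(not p → t), and O(not p) is already established, so O(t).
The contrapositive of premise 9 (O(not a → not t)) is O(t → a), and O(t) is already established, so O(a).
Premise 8 is O(w → not a); contrapositively O(a → not w). Since O(a) holds, K gives O(not w).
Premises 2, 6, 10 do not contribute to this derivation.
Hence not w is obligatory.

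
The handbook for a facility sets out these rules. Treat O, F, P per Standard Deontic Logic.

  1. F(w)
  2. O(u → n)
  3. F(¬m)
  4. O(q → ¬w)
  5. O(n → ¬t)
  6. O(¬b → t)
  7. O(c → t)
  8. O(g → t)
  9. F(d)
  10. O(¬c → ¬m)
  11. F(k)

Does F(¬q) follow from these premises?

Premise 4 is O(q → ¬w); even if O(¬w) held, inferring O(q) would be affirming the consequent — invalid.
No other premise forces O(q). An ideal world satisfying every premise can still have ¬q true, so F(¬q) is not derivable.

No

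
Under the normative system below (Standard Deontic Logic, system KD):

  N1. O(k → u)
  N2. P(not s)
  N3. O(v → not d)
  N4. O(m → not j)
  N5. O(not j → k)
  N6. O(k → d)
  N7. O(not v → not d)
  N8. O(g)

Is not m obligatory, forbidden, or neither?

Premises 7 and 3 are O(not v → not d) and O(v → not d); every ideal world satisfies not v or v, so in either case not d holds — hence O(not d).
Premise 6 is O(k → d); contrapositively O(not d → not k). Since O(not d) holds, K gives O(not k).
Premise 5 is O(not j → k); contrapositively O(not k → j). Since O(not k) holds, K gives O(j).
Premise 4, O(m → not j), contraposes to O(j → not m); with O(j) we get O(not m).
Premises 1, 2, 8 do not contribute to this derivation.
Hence not m is obligatory.

Obligatory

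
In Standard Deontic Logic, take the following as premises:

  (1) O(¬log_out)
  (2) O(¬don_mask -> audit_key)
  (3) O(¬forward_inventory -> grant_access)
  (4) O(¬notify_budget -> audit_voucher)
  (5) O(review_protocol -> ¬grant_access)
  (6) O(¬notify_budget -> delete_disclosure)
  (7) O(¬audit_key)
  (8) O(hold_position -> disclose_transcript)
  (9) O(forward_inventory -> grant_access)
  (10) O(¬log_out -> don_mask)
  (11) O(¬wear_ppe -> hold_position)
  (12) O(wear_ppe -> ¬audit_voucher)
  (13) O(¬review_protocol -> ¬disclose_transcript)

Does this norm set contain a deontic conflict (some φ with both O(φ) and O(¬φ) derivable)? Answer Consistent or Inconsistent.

Consistent

Premise 2 is O(¬don_mask -> audit_key), but O(¬don_mask) is not derivable from the premises, so it does not yield O(audit_key).
So O(audit_key) is not derivable, and the apparent clash with O(¬audit_key) does not arise.
A world satisfying every obligation exists (e.g. audit_key=false, audit_voucher=false, delete_disclosure=false, disclose_transcript=false, don_mask=true, forward_inventory=false, grant_access=true, hold_position=false, log_out=false, notify_budget=true, review_protocol=false, wear_ppe=true); no atom is both obligatory and forbidden, so the set is consistent.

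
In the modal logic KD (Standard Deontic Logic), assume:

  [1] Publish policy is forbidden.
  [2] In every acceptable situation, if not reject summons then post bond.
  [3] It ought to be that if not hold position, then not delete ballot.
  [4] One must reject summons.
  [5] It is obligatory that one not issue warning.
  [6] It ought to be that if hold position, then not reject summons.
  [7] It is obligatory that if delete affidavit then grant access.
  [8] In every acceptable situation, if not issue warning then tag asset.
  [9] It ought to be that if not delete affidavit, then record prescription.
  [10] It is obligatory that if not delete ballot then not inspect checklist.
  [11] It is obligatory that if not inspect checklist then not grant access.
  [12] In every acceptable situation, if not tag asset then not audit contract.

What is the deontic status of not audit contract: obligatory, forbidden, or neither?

Neither

Premise 12 is O(¬tag_asset → ¬audit_contract), but O(¬tag_asset) is not derivable from the premises, so it does not yield O(¬audit_contract).
No premise or chain of K-axiom applications forces O(¬audit_contract), and none forces O(audit_contract). So ¬audit_contract is neither obligatory nor forbidden under these norms.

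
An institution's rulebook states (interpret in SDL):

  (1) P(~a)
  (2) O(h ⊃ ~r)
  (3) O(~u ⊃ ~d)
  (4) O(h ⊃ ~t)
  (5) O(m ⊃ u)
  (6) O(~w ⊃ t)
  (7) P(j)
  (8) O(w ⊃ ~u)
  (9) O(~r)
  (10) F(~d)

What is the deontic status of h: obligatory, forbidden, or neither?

Forbidden

F(~d) at premise 10 means O(d).
Premise 3 is O(~u ⊃ ~d); contrapositively O(d ⊃ u). Since O(d) holds, K gives O(u).
Premise 8, O(w ⊃ ~u), contraposes to O(u ⊃ ~w); with O(u) we get O(~w).
With premise 6, O(~w ⊃ t), the K-axiom yields O(t).
Premise 4 is O(h ⊃ ~t); contrapositively O(t ⊃ ~h). Since O(t) holds, K gives O(~h).
Premises 1, 2, 5, 7, 9 do not contribute to this derivation.
Thus O(~h), which is F(h): h is forbidden.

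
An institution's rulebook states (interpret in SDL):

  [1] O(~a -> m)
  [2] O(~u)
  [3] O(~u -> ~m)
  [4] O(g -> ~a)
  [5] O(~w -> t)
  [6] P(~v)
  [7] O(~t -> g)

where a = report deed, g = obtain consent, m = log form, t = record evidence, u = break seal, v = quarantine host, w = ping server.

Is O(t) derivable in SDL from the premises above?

Yes

Premise 2 gives O(~u).
With premise 3, O(~u -> ~m), the K-axiom yields O(~m).
The contrapositive of premise 1 (O(~a -> m)) is O(~m -> a), and O(~m) is already established, so O(a).
Premise 4 is O(g -> ~a); contrapositively O(a -> ~g). Since O(a) holds, K gives O(~g).
The contrapositive of premise 7 (O(~t -> g)) is O(~g -> t), and O(~g) is already established, so O(t).
Premises 5, 6 do not contribute to this derivation.
So O(t) follows.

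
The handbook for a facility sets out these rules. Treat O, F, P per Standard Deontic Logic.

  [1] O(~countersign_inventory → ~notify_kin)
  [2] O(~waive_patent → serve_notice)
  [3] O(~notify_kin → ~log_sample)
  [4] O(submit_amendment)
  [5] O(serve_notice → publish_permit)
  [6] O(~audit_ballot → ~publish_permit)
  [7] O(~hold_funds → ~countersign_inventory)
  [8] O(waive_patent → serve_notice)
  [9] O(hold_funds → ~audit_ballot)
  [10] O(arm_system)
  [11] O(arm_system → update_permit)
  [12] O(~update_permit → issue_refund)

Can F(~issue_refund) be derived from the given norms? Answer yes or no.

Premise 12 is O(~update_permit → issue_refund), but O(~update_permit) is not derivable from the premises, so it does not yield O(issue_refund).
No other premise forces O(issue_refund). An ideal world satisfying every premise can still have ~issue_refund true, so F(~issue_refund) is not derivable.

No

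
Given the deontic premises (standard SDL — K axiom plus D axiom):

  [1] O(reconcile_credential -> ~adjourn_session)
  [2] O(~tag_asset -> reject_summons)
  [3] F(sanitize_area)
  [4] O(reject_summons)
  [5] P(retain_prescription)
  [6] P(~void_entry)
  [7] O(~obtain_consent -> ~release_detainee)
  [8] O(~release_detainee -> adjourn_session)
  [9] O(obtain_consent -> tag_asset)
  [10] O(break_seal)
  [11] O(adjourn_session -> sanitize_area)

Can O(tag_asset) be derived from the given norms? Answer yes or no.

Yes

Premise 3 is F(sanitize_area), i.e. O(~sanitize_area).
The contrapositive of premise 11 (O(adjourn_session -> sanitize_area)) is O(~sanitize_area -> ~adjourn_session), and O(~sanitize_area) is already established, so O(~adjourn_session).
The contrapositive of premise 8 (O(~release_detainee -> adjourn_session)) is O(~adjourn_session -> release_detainee), and O(~adjourn_session) is already established, so O(release_detainee).
The contrapositive of premise 7 (O(~obtain_consent -> ~release_detainee)) is O(release_detainee -> obtain_consent), and O(release_detainee) is already established, so O(obtain_consent).
With premise 9, O(obtain_consent -> tag_asset), the K-axiom yields O(tag_asset).
Premises 1, 2, 4, 5, 6, 10 do not contribute to this derivation.
So O(tag_asset) follows.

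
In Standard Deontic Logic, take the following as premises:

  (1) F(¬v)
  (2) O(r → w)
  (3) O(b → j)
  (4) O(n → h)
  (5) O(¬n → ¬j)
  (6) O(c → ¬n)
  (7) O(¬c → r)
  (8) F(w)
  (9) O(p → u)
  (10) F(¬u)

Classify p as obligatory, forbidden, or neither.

Premise 9 is O(p → u); even if O(u) held, inferring O(p) would be affirming the consequent — invalid.
No premise or chain of K-axiom applications forces O(p), and none forces O(¬p). So p is neither obligatory nor forbidden under these norms.

Neither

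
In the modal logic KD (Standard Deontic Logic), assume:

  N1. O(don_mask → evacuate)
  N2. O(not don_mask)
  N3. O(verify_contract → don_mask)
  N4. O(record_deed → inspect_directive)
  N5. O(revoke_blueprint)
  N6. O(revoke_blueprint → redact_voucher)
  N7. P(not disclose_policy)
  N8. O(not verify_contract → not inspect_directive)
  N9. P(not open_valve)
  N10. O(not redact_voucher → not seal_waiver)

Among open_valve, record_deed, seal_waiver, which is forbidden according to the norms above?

Premise 2 gives O(not don_mask).
Premise 3, O(verify_contract → don_mask), contraposes to O(not don_mask → not verify_contract); with O(not don_mask) we get O(not verify_contract).
Premise 8 is O(not verify_contract → not inspect_directive); since O(not verify_contract), deontic closure gives O(not inspect_directive).
Premise 4 is O(record_deed → inspect_directive); contrapositively O(not inspect_directive → not record_deed). Since O(not inspect_directive) holds, K gives O(not record_deed).
So O(not record_deed) holds, i.e. record_deed is forbidden. None of the other listed options is forbidden under the premises.

record_deed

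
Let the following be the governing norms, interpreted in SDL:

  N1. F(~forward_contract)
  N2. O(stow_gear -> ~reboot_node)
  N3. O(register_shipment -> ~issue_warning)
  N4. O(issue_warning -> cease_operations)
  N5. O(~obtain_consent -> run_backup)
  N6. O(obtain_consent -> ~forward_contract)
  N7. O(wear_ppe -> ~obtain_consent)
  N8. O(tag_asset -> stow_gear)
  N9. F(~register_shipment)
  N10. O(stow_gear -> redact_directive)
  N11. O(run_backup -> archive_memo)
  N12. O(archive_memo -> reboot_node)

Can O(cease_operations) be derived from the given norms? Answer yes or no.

No

Premise 4 is O(issue_warning -> cease_operations), but O(issue_warning) is not derivable from the premises, so it does not yield O(cease_operations).
No other premise forces O(cease_operations). An ideal world satisfying every premise can still have cease_operations false, so O(cease_operations) is not derivable.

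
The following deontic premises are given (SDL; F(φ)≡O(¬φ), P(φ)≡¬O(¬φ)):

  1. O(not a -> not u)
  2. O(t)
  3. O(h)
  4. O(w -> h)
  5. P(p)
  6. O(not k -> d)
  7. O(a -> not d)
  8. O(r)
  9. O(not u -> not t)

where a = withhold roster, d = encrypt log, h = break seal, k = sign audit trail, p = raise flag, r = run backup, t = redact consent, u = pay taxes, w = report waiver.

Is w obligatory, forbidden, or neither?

Neither

Premise 4 is O(w -> h); even if O(h) held, inferring O(w) would be affirming the consequent — invalid.
No premise or chain of K-axiom applications forces O(w), and none forces O(not w). So w is neither obligatory nor forbidden under these norms.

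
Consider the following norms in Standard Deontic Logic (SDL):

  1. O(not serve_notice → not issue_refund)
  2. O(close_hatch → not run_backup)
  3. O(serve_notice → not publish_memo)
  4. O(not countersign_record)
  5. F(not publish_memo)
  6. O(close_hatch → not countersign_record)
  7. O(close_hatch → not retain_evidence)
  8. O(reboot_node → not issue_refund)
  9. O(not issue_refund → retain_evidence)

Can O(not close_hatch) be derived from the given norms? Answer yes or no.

Yes

F(not publish_memo) at premise 5 means O(publish_memo).
Premise 3, O(serve_notice → not publish_memo), contraposes to O(publish_memo → not serve_notice); with O(publish_memo) we get O(not serve_notice).
From O(not serve_notice) and premise 1, O(not serve_notice → not issue_refund), we obtain O(not issue_refund).
From O(not issue_refund) and premise 9, O(not issue_refund → retain_evidence), we obtain O(retain_evidence).
Premise 7 is O(close_hatch → not retain_evidence); contrapositively O(retain_evidence → not close_hatch). Since O(retain_evidence) holds, K gives O(not close_hatch).
Premises 2, 4, 6, 8 do not contribute to this derivation.
So O(not close_hatch) follows.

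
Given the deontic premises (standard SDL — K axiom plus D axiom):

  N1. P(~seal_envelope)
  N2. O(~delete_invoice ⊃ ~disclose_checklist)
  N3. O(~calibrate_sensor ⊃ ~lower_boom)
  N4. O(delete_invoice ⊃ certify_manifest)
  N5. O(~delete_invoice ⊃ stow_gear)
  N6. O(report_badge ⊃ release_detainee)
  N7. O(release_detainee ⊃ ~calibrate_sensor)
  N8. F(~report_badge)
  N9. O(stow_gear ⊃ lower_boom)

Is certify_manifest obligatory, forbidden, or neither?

Obligatory

Premise 8 is F(~report_badge), i.e. O(report_badge).
Applying K to premise 6 (O(report_badge ⊃ release_detainee)) and O(report_badge) yields O(release_detainee).
Premise 7 is O(release_detainee ⊃ ~calibrate_sensor); since O(release_detainee), deontic closure gives O(~calibrate_sensor).
With premise 3, O(~calibrate_sensor ⊃ ~lower_boom), the K-axiom yields O(~lower_boom).
Premise 9 is O(stow_gear ⊃ lower_boom); contrapositively O(~lower_boom ⊃ ~stow_gear). Since O(~lower_boom) holds, K gives O(~stow_gear).
Premise 5 is O(~delete_invoice ⊃ stow_gear); contrapositively O(~stow_gear ⊃ delete_invoice). Since O(~stow_gear) holds, K gives O(delete_invoice).
Applying K to premise 4 (O(delete_invoice ⊃ certify_manifest)) and O(delete_invoice) yields O(certify_manifest).
Premises 1, 2 do not contribute to this derivation.
Hence certify_manifest is obligatory.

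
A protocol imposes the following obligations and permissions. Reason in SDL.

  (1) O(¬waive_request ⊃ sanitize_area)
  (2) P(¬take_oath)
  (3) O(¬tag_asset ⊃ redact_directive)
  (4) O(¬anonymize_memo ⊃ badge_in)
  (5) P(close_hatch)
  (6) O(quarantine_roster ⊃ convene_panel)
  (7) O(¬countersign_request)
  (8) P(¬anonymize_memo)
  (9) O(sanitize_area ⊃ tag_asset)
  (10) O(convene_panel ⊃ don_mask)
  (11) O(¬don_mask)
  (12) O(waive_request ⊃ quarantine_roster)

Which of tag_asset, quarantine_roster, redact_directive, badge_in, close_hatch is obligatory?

tag_asset

Premise 11 gives O(¬don_mask).
The contrapositive of premise 10 (O(convene_panel ⊃ don_mask)) is O(¬don_mask ⊃ ¬convene_panel), and O(¬don_mask) is already established, so O(¬convene_panel).
Premise 6, O(quarantine_roster ⊃ convene_panel), contraposes to O(¬convene_panel ⊃ ¬quarantine_roster); with O(¬convene_panel) we get O(¬quarantine_roster).
Premise 12, O(waive_request ⊃ quarantine_roster), contraposes to O(¬quarantine_roster ⊃ ¬waive_request); with O(¬quarantine_roster) we get O(¬waive_request).
From O(¬waive_request) and premise 1, O(¬waive_request ⊃ sanitize_area), we obtain O(sanitize_area).
Applying K to premise 9 (O(sanitize_area ⊃ tag_asset)) and O(sanitize_area) yields O(tag_asset).
So O(tag_asset) holds — tag_asset is obligatory. None of the other listed options is made obligatory by any chain of premises.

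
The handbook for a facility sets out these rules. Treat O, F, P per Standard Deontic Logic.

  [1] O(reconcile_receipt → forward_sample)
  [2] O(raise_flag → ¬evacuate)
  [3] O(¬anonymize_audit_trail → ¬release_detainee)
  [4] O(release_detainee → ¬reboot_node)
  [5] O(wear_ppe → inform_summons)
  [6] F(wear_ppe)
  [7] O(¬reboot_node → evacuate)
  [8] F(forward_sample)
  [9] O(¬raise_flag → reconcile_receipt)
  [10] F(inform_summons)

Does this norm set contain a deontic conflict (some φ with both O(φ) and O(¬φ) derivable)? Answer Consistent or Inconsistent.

Premise 5 is O(wear_ppe → inform_summons), but O(wear_ppe) is not derivable from the premises, so it does not yield O(inform_summons).
So O(inform_summons) is not derivable, and the apparent clash with O(¬inform_summons) does not arise.
A world satisfying every obligation exists (e.g. anonymize_audit_trail=false, evacuate=false, forward_sample=false, inform_summons=false, raise_flag=true, reboot_node=true, reconcile_receipt=false, release_detainee=false, wear_ppe=false); no atom is both obligatory and forbidden, so the set is consistent.

Consistent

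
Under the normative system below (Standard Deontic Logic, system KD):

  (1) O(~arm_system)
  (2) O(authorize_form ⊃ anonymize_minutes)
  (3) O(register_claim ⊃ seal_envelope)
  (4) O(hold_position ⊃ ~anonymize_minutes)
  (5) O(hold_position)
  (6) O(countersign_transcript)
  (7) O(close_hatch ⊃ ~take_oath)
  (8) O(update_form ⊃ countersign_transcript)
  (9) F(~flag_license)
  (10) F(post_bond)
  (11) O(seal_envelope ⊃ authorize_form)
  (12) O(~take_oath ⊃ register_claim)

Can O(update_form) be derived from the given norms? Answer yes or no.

Premise 8 is O(update_form ⊃ countersign_transcript); even if O(countersign_transcript) held, inferring O(update_form) would be affirming the consequent — invalid.
No other premise forces O(update_form). An ideal world satisfying every premise can still have update_form false, so O(update_form) is not derivable.

No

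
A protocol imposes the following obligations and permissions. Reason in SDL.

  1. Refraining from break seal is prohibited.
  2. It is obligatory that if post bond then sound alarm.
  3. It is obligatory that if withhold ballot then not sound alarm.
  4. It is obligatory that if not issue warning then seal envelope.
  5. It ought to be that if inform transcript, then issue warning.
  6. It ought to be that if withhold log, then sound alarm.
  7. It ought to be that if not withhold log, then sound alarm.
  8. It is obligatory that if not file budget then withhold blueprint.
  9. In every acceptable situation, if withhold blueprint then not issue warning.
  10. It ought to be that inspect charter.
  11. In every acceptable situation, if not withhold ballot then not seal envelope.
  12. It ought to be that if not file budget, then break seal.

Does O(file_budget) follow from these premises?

Premises 6 and 7 are O(withhold_log → sound_alarm) and O(¬withhold_log → sound_alarm); every ideal world satisfies withhold_log or ¬withhold_log, so in either case sound_alarm holds — hence O(sound_alarm).
The contrapositive of premise 3 (O(withhold_ballot → ¬sound_alarm)) is O(sound_alarm → ¬withhold_ballot), and O(sound_alarm) is already established, so O(¬withhold_ballot).
Premise 11 is O(¬withhold_ballot → ¬seal_envelope); since O(¬withhold_ballot), deontic closure gives O(¬seal_envelope).
Premise 4 is O(¬issue_warning → seal_envelope); contrapositively O(¬seal_envelope → issue_warning). Since O(¬seal_envelope) holds, K gives O(issue_warning).
Premise 9, O(withhold_blueprint → ¬issue_warning), contraposes to O(issue_warning → ¬withhold_blueprint); with O(issue_warning) we get O(¬withhold_blueprint).
The contrapositive of premise 8 (O(¬file_budget → withhold_blueprint)) is O(¬withhold_blueprint → file_budget), and O(¬withhold_blueprint) is already established, so O(file_budget).
Premises 1, 2, 5, 10, 12 do not contribute to this derivation.
So O(file_budget) follows.

Yes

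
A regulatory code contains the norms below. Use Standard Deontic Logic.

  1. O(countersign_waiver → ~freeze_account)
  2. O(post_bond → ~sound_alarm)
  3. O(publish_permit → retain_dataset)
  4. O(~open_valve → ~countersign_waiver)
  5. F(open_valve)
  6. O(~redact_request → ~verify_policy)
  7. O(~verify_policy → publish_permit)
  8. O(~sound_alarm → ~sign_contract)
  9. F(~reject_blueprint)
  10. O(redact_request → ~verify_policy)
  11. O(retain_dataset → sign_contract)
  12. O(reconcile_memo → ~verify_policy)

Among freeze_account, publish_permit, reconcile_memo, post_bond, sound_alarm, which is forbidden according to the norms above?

post_bond

Premises 6 and 10 are O(~redact_request → ~verify_policy) and O(redact_request → ~verify_policy); every ideal world satisfies ~redact_request or redact_request, so in either case ~verify_policy holds — hence O(~verify_policy).
Applying K to premise 7 (O(~verify_policy → publish_permit)) and O(~verify_policy) yields O(publish_permit).
From O(publish_permit) and premise 3, O(publish_permit → retain_dataset), we obtain O(retain_dataset).
With premise 11, O(retain_dataset → sign_contract), the K-axiom yields O(sign_contract).
Premise 8, O(~sound_alarm → ~sign_contract), contraposes to O(sign_contract → sound_alarm); with O(sign_contract) we get O(sound_alarm).
The contrapositive of premise 2 (O(post_bond → ~sound_alarm)) is O(sound_alarm → ~post_bond), and O(sound_alarm) is already established, so O(~post_bond).
So O(~post_bond) holds, i.e. post_bond is forbidden. None of the other listed options is forbidden under the premises.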